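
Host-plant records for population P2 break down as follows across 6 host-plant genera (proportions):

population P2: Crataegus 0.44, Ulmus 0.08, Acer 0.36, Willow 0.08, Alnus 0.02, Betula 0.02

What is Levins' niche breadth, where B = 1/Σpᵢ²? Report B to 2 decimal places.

Σpᵢ² = 0.44² + 0.08² + 0.36² + 0.08² + 0.02² + 0.02² = 0.1936 + 0.0064 + 0.1296 + 0.0064 + 0.0004 + 0.0004 = 0.3368
B = 1 / 0.3368 = 2.9691

2.97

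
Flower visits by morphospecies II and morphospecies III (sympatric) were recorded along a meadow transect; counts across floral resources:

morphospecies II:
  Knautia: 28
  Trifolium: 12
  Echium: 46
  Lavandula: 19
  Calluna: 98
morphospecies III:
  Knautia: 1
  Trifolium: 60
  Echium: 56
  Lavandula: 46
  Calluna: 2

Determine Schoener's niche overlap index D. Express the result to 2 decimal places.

0.40

Proportions for morphospecies II (n=203): 28/203=0.1379, 12/203=0.0591, 46/203=0.2266, 19/203=0.0936, 98/203=0.4828
Proportions for morphospecies III (n=165): 1/165=0.0061, 60/165=0.3636, 56/165=0.3394, 46/165=0.2788, 2/165=0.0121
Σ|p₁ᵢ − p₂ᵢ| = 0.1318 + 0.3045 + 0.1128 + 0.1852 + 0.4707 = 1.2050
D = 1 − ½ × 1.2050 = 1 − 0.60250 = 0.39750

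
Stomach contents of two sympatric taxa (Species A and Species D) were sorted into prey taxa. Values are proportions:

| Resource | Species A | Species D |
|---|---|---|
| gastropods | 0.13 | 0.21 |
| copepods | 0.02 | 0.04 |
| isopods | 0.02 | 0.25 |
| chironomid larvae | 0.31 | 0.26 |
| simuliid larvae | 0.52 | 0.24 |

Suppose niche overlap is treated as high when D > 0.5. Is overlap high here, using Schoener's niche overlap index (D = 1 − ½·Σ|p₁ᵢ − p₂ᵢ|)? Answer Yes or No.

Yes

Σ|p₁ᵢ − p₂ᵢ| = 0.08 + 0.02 + 0.23 + 0.05 + 0.28 = 0.66
D = 1 − ½ × 0.66 = 1 − 0.330 = 0.6700
D = 0.6700 > 0.5 → Yes.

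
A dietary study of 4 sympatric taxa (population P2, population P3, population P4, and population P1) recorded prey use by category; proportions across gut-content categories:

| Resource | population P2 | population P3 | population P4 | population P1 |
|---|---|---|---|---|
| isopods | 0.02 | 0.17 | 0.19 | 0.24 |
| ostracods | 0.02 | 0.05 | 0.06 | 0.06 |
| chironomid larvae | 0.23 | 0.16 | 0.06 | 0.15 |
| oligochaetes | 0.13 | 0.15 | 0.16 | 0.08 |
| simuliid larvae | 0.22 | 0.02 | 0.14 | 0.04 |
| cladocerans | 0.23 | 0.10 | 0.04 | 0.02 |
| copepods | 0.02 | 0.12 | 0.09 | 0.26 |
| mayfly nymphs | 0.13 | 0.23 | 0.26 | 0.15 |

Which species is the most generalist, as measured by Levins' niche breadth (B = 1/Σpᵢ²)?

population P3

Σp_P2ᵢ² = 0.02² + 0.02² + 0.23² + 0.13² + 0.22² + 0.23² + 0.02² + 0.13² = 0.0004 + 0.0004 + 0.0529 + 0.0169 + 0.0484 + 0.0529 + 0.0004 + 0.0169 = 0.1892
B_P2 = 1 / 0.1892 = 5.2854
Σp_P3ᵢ² = 0.17² + 0.05² + 0.16² + 0.15² + 0.02² + 0.10² + 0.12² + 0.23² = 0.0289 + 0.0025 + 0.0256 + 0.0225 + 0.0004 + 0.0100 + 0.0144 + 0.0529 = 0.1572
B_P3 = 1 / 0.1572 = 6.3613
Σp_P4ᵢ² = 0.19² + 0.06² + 0.06² + 0.16² + 0.14² + 0.04² + 0.09² + 0.26² = 0.0361 + 0.0036 + 0.0036 + 0.0256 + 0.0196 + 0.0016 + 0.0081 + 0.0676 = 0.1658
B_P4 = 1 / 0.1658 = 6.0314
Σp_P1ᵢ² = 0.24² + 0.06² + 0.15² + 0.08² + 0.04² + 0.02² + 0.26² + 0.15² = 0.0576 + 0.0036 + 0.0225 + 0.0064 + 0.0016 + 0.0004 + 0.0676 + 0.0225 = 0.1822
B_P1 = 1 / 0.1822 = 5.4885
Highest B → broadest niche (most generalist): population P3 (B = 6.36).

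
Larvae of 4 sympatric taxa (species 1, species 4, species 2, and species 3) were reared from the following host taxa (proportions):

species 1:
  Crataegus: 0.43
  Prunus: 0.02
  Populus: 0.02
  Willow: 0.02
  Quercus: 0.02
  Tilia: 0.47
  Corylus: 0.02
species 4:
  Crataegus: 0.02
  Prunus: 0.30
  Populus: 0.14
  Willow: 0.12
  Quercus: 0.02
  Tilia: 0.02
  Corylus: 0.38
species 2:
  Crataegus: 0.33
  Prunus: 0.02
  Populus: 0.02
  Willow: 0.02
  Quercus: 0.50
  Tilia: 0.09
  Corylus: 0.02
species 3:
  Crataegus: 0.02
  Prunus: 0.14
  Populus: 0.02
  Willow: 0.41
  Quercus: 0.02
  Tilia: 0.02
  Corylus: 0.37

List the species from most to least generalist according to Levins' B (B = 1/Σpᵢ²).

Σp_1ᵢ² = 0.43² + 0.02² + 0.02² + 0.02² + 0.02² + 0.47² + 0.02² = 0.1849 + 0.0004 + 0.0004 + 0.0004 + 0.0004 + 0.2209 + 0.0004 = 0.4078
B_1 = 1 / 0.4078 = 2.4522
Σp_4ᵢ² = 0.02² + 0.30² + 0.14² + 0.12² + 0.02² + 0.02² + 0.38² = 0.0004 + 0.0900 + 0.0196 + 0.0144 + 0.0004 + 0.0004 + 0.1444 = 0.2696
B_4 = 1 / 0.2696 = 3.7092
Σp_2ᵢ² = 0.33² + 0.02² + 0.02² + 0.02² + 0.50² + 0.09² + 0.02² = 0.1089 + 0.0004 + 0.0004 + 0.0004 + 0.2500 + 0.0081 + 0.0004 = 0.3686
B_2 = 1 / 0.3686 = 2.7130
Σp_3ᵢ² = 0.02² + 0.14² + 0.02² + 0.41² + 0.02² + 0.02² + 0.37² = 0.0004 + 0.0196 + 0.0004 + 0.1681 + 0.0004 + 0.0004 + 0.1369 = 0.3262
B_3 = 1 / 0.3262 = 3.0656
Ranking by B (broadest → narrowest): species 4 (3.71) > species 3 (3.07) > species 2 (2.71) > species 1 (2.45)

species 4 > species 3 > species 2 > species 1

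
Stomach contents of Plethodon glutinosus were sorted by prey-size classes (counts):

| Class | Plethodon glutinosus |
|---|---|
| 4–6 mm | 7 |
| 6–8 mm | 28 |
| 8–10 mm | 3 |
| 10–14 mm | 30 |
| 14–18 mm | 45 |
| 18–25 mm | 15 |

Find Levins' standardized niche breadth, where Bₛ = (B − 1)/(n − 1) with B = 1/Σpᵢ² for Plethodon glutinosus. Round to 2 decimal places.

Proportions for Plethodon glutinosus (n=128): 7/128=0.0547, 28/128=0.2188, 3/128=0.0234, 30/128=0.2344, 45/128=0.3516, 15/128=0.1172
Σpᵢ² = 0.0547² + 0.2188² + 0.0234² + 0.2344² + 0.3516² + 0.1172² = 0.002992 + 0.047873 + 0.000548 + 0.054943 + 0.123623 + 0.013736 = 0.243715
B = 1 / 0.243715 = 4.1032
Bₛ = (B − 1)/(n − 1) = (4.1032 − 1)/(6 − 1) = 3.1032/5 = 0.6206

0.62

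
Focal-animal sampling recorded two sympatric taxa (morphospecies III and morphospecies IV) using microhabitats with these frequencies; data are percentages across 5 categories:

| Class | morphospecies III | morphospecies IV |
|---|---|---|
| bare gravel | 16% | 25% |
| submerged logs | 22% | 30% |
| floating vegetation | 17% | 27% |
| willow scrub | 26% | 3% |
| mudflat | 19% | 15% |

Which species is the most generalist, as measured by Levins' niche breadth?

Convert percentages to proportions (divide by 100).
Σp_IIIᵢ² = 0.16² + 0.22² + 0.17² + 0.26² + 0.19² = 0.0256 + 0.0484 + 0.0289 + 0.0676 + 0.0361 = 0.2066
B_III = 1 / 0.2066 = 4.8403
Σp_IVᵢ² = 0.25² + 0.30² + 0.27² + 0.03² + 0.15² = 0.0625 + 0.0900 + 0.0729 + 0.0009 + 0.0225 = 0.2488
B_IV = 1 / 0.2488 = 4.0193
Highest B → broadest niche (most generalist): morphospecies III (B = 4.84).

morphospecies III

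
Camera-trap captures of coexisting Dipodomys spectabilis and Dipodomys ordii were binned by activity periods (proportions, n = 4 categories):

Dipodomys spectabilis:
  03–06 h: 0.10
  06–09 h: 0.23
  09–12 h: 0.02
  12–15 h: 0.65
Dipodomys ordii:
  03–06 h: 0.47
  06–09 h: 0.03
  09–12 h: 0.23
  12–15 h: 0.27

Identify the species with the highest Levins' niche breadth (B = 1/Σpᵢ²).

Σp_specᵢ² = 0.10² + 0.23² + 0.02² + 0.65² = 0.0100 + 0.0529 + 0.0004 + 0.4225 = 0.4858
B_spec = 1 / 0.4858 = 2.0585
Σp_ordiᵢ² = 0.47² + 0.03² + 0.23² + 0.27² = 0.2209 + 0.0009 + 0.0529 + 0.0729 = 0.3476
B_ordi = 1 / 0.3476 = 2.8769
Highest B → broadest niche (most generalist): Dipodomys ordii (B = 2.88).

Dipodomys ordii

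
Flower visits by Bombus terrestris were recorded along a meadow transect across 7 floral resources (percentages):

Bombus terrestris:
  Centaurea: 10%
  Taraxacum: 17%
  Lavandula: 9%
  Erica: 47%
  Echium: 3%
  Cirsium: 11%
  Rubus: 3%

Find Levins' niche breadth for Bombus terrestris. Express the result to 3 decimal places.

3.549

Convert percentages to proportions (divide by 100).
Σpᵢ² = 0.10² + 0.17² + 0.09² + 0.47² + 0.03² + 0.11² + 0.03² = 0.0100 + 0.0289 + 0.0081 + 0.2209 + 0.0009 + 0.0121 + 0.0009 = 0.2818
B = 1 / 0.2818 = 3.54862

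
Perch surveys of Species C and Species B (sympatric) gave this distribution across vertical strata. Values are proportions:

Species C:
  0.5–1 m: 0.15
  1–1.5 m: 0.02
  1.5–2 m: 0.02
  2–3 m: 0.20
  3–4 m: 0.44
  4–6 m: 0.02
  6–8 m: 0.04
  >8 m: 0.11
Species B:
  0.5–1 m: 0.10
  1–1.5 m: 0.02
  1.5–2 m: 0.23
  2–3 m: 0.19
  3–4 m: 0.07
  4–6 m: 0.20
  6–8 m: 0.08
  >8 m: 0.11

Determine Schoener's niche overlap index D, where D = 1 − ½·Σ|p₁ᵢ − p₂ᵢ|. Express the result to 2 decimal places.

0.57

Σ|p₁ᵢ − p₂ᵢ| = 0.05 + 0.00 + 0.21 + 0.01 + 0.37 + 0.18 + 0.04 + 0.00 = 0.86
D = 1 − ½ × 0.86 = 1 − 0.430 = 0.5700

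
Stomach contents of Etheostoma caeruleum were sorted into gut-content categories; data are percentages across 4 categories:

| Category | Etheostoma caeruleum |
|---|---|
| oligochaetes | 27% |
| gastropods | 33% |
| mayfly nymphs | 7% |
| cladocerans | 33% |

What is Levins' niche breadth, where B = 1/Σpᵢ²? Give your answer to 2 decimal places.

Convert percentages to proportions (divide by 100).
Σpᵢ² = 0.27² + 0.33² + 0.07² + 0.33² = 0.0729 + 0.1089 + 0.0049 + 0.1089 = 0.2956
B = 1 / 0.2956 = 3.3829

3.38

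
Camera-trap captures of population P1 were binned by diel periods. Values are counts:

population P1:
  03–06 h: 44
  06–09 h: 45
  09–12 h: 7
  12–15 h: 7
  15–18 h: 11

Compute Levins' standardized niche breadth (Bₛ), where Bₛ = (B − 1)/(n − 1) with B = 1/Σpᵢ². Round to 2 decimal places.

0.53

Proportions for population P1 (n=114): 44/114=0.3860, 45/114=0.3947, 7/114=0.0614, 7/114=0.0614, 11/114=0.0965
Σpᵢ² = 0.3860² + 0.3947² + 0.0614² + 0.0614² + 0.0965² = 0.148996 + 0.155788 + 0.003770 + 0.003770 + 0.009312 = 0.321636
B = 1 / 0.321636 = 3.1091
Bₛ = (B − 1)/(n − 1) = (3.1091 − 1)/(5 − 1) = 2.1091/4 = 0.5273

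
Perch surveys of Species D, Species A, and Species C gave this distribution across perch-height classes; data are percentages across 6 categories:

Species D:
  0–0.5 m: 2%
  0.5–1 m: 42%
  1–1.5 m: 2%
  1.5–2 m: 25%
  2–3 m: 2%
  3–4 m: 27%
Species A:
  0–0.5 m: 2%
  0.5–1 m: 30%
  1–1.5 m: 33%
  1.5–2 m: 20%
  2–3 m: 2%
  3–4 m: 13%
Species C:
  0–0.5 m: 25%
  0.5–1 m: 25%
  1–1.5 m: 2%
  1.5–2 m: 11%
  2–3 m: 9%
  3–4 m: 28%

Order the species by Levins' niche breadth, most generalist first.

Species C > Species A > Species D

Convert percentages to proportions (divide by 100).
Σp_Dᵢ² = 0.02² + 0.42² + 0.02² + 0.25² + 0.02² + 0.27² = 0.0004 + 0.1764 + 0.0004 + 0.0625 + 0.0004 + 0.0729 = 0.3130
B_D = 1 / 0.3130 = 3.1949
Σp_Aᵢ² = 0.02² + 0.30² + 0.33² + 0.20² + 0.02² + 0.13² = 0.0004 + 0.0900 + 0.1089 + 0.0400 + 0.0004 + 0.0169 = 0.2566
B_A = 1 / 0.2566 = 3.8971
Σp_Cᵢ² = 0.25² + 0.25² + 0.02² + 0.11² + 0.09² + 0.28² = 0.0625 + 0.0625 + 0.0004 + 0.0121 + 0.0081 + 0.0784 = 0.2240
B_C = 1 / 0.2240 = 4.4643
Ranking by B (broadest → narrowest): Species C (4.46) > Species A (3.90) > Species D (3.19)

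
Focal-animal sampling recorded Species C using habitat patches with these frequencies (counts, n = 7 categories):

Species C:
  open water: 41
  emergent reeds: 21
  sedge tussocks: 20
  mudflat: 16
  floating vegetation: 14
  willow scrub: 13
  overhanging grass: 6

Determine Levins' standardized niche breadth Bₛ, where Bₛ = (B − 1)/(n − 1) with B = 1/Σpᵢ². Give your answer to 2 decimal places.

0.73

Proportions for Species C (n=131): 41/131=0.3130, 21/131=0.1603, 20/131=0.1527, 16/131=0.1221, 14/131=0.1069, 13/131=0.0992, 6/131=0.0458
Σpᵢ² = 0.3130² + 0.1603² + 0.1527² + 0.1221² + 0.1069² + 0.0992² + 0.0458² = 0.097969 + 0.025696 + 0.023317 + 0.014908 + 0.011428 + 0.009841 + 0.002098 = 0.185257
B = 1 / 0.185257 = 5.3979
Bₛ = (B − 1)/(n − 1) = (5.3979 − 1)/(7 − 1) = 4.3979/6 = 0.7330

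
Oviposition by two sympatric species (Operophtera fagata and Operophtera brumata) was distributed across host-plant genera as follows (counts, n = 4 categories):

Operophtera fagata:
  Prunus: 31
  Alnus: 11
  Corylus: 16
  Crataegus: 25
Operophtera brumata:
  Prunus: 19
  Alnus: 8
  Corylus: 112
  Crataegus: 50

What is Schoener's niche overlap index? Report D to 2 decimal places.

0.60

Proportions for Operophtera fagata (n=83): 31/83=0.3735, 11/83=0.1325, 16/83=0.1928, 25/83=0.3012
Proportions for Operophtera brumata (n=189): 19/189=0.1005, 8/189=0.0423, 112/189=0.5926, 50/189=0.2646
Σ|p₁ᵢ − p₂ᵢ| = 0.2730 + 0.0902 + 0.3998 + 0.0366 = 0.7996
D = 1 − ½ × 0.7996 = 1 − 0.39980 = 0.60020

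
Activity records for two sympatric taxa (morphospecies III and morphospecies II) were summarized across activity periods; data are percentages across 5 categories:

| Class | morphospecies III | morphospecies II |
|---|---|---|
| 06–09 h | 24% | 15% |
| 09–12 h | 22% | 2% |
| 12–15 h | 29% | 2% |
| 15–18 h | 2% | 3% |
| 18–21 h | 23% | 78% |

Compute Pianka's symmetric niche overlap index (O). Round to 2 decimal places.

0.58

Convert percentages to proportions (divide by 100).
Σ p₁ᵢp₂ᵢ = 0.0360 + 0.0044 + 0.0058 + 0.0006 + 0.1794 = 0.2262
Σp_1ᵢ² = 0.24² + 0.22² + 0.29² + 0.02² + 0.23² = 0.0576 + 0.0484 + 0.0841 + 0.0004 + 0.0529 = 0.2434
Σp_2ᵢ² = 0.15² + 0.02² + 0.02² + 0.03² + 0.78² = 0.0225 + 0.0004 + 0.0004 + 0.0009 + 0.6084 = 0.6326
O = 0.2262 / √(0.2434 × 0.6326) = 0.2262 / 0.39240 = 0.5765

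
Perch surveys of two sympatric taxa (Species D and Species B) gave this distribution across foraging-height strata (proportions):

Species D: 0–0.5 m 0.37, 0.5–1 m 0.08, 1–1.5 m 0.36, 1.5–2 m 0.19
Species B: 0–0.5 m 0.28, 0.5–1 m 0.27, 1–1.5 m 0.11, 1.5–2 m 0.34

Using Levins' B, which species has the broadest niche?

Σp_Dᵢ² = 0.37² + 0.08² + 0.36² + 0.19² = 0.1369 + 0.0064 + 0.1296 + 0.0361 = 0.3090
B_D = 1 / 0.3090 = 3.2362
Σp_Bᵢ² = 0.28² + 0.27² + 0.11² + 0.34² = 0.0784 + 0.0729 + 0.0121 + 0.1156 = 0.2790
B_B = 1 / 0.2790 = 3.5842
Highest B → broadest niche (most generalist): Species B (B = 3.58).

Species B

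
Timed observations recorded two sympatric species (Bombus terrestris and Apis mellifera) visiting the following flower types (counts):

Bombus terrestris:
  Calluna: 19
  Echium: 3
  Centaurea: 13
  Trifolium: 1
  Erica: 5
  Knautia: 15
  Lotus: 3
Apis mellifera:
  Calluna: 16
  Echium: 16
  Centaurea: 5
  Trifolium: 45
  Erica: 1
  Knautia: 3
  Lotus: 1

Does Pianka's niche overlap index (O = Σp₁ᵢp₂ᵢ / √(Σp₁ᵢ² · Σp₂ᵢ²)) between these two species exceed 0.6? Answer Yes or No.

No

Proportions for Bombus terrestris (n=59): 19/59=0.3220, 3/59=0.0508, 13/59=0.2203, 1/59=0.0169, 5/59=0.0847, 15/59=0.2542, 3/59=0.0508
Proportions for Apis mellifera (n=87): 16/87=0.1839, 16/87=0.1839, 5/87=0.0575, 45/87=0.5172, 1/87=0.0115, 3/87=0.0345, 1/87=0.0115
Σ p₁ᵢp₂ᵢ = 0.059216 + 0.009342 + 0.012667 + 0.008741 + 0.000974 + 0.008770 + 0.000584 = 0.100294
Σp_1ᵢ² = 0.3220² + 0.0508² + 0.2203² + 0.0169² + 0.0847² + 0.2542² + 0.0508² = 0.103684 + 0.002581 + 0.048532 + 0.000286 + 0.007174 + 0.064618 + 0.002581 = 0.229456
Σp_2ᵢ² = 0.1839² + 0.1839² + 0.0575² + 0.5172² + 0.0115² + 0.0345² + 0.0115² = 0.033819 + 0.033819 + 0.003306 + 0.267496 + 0.000132 + 0.001190 + 0.000132 = 0.339894
O = 0.100294 / √(0.229456 × 0.339894) = 0.100294 / 0.2792682 = 0.3591
O = 0.3591 < 0.6 → No.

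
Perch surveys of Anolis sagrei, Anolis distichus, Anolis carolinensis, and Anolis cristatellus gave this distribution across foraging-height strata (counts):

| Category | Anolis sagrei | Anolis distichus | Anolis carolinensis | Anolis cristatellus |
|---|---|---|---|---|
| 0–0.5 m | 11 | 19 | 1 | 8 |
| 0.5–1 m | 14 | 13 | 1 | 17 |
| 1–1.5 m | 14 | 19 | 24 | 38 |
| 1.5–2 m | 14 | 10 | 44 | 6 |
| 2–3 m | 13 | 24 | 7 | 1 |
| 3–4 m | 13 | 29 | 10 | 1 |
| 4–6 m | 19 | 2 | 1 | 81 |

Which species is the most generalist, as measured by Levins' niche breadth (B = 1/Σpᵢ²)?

Proportions for Anolis sagrei (n=98): 11/98=0.1122, 14/98=0.1429, 14/98=0.1429, 14/98=0.1429, 13/98=0.1327, 13/98=0.1327, 19/98=0.1939
Proportions for Anolis distichus (n=116): 19/116=0.1638, 13/116=0.1121, 19/116=0.1638, 10/116=0.0862, 24/116=0.2069, 29/116=0.2500, 2/116=0.0172
Proportions for Anolis carolinensis (n=88): 1/88=0.0114, 1/88=0.0114, 24/88=0.2727, 44/88=0.5000, 7/88=0.0795, 10/88=0.1136, 1/88=0.0114
Proportions for Anolis cristatellus (n=152): 8/152=0.0526, 17/152=0.1118, 38/152=0.2500, 6/152=0.0395, 1/152=0.0066, 1/152=0.0066, 81/152=0.5329
Σp_sagrᵢ² = 0.1122² + 0.1429² + 0.1429² + 0.1429² + 0.1327² + 0.1327² + 0.1939² = 0.012589 + 0.020420 + 0.020420 + 0.020420 + 0.017609 + 0.017609 + 0.037597 = 0.146664
B_sagr = 1 / 0.146664 = 6.8183
Σp_distᵢ² = 0.1638² + 0.1121² + 0.1638² + 0.0862² + 0.2069² + 0.2500² + 0.0172² = 0.026830 + 0.012566 + 0.026830 + 0.007430 + 0.042808 + 0.062500 + 0.000296 = 0.179260
B_dist = 1 / 0.179260 = 5.5785
Σp_caroᵢ² = 0.0114² + 0.0114² + 0.2727² + 0.5000² + 0.0795² + 0.1136² + 0.0114² = 0.000130 + 0.000130 + 0.074365 + 0.250000 + 0.006320 + 0.012905 + 0.000130 = 0.343980
B_caro = 1 / 0.343980 = 2.9071
Σp_crisᵢ² = 0.0526² + 0.1118² + 0.2500² + 0.0395² + 0.0066² + 0.0066² + 0.5329² = 0.002767 + 0.012499 + 0.062500 + 0.001560 + 0.000044 + 0.000044 + 0.283982 = 0.363396
B_cris = 1 / 0.363396 = 2.7518
Highest B → broadest niche (most generalist): Anolis sagrei (B = 6.82).

Anolis sagrei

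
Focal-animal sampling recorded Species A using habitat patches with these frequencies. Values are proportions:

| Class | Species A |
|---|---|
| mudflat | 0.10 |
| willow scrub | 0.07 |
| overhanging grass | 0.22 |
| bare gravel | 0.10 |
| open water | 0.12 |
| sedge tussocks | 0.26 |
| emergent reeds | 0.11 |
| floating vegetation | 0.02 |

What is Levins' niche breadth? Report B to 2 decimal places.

5.96

Σpᵢ² = 0.10² + 0.07² + 0.22² + 0.10² + 0.12² + 0.26² + 0.11² + 0.02² = 0.0100 + 0.0049 + 0.0484 + 0.0100 + 0.0144 + 0.0676 + 0.0121 + 0.0004 = 0.1678
B = 1 / 0.1678 = 5.9595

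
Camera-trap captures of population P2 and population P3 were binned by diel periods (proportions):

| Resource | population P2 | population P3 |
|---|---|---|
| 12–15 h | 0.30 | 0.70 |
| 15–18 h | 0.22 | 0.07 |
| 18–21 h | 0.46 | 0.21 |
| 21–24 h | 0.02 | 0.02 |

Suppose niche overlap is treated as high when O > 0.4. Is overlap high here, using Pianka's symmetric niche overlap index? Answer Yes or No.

Σ p₁ᵢp₂ᵢ = 0.2100 + 0.0154 + 0.0966 + 0.0004 = 0.3224
Σp_1ᵢ² = 0.30² + 0.22² + 0.46² + 0.02² = 0.0900 + 0.0484 + 0.2116 + 0.0004 = 0.3504
Σp_2ᵢ² = 0.70² + 0.07² + 0.21² + 0.02² = 0.4900 + 0.0049 + 0.0441 + 0.0004 = 0.5394
O = 0.3224 / √(0.3504 × 0.5394) = 0.3224 / 0.43475 = 0.7416
O = 0.7416 > 0.4 → Yes.

Yes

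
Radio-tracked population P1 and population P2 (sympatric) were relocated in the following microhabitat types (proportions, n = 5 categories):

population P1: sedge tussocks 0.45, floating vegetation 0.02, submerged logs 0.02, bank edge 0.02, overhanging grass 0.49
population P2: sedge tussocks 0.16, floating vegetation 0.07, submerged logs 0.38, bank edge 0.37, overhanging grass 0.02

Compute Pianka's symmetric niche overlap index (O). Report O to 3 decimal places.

0.264

Σ p₁ᵢp₂ᵢ = 0.0720 + 0.0014 + 0.0076 + 0.0074 + 0.0098 = 0.0982
Σp_1ᵢ² = 0.45² + 0.02² + 0.02² + 0.02² + 0.49² = 0.2025 + 0.0004 + 0.0004 + 0.0004 + 0.2401 = 0.4438
Σp_2ᵢ² = 0.16² + 0.07² + 0.38² + 0.37² + 0.02² = 0.0256 + 0.0049 + 0.1444 + 0.1369 + 0.0004 = 0.3122
O = 0.0982 / √(0.4438 × 0.3122) = 0.0982 / 0.372229 = 0.26382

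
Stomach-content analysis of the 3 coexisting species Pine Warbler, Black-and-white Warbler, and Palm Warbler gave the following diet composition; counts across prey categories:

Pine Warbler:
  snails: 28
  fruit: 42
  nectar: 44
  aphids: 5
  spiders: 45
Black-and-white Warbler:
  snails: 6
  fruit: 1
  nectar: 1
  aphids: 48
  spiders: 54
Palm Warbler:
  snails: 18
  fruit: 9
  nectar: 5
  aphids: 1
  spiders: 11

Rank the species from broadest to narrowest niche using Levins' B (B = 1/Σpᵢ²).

Pine Warbler > Palm Warbler > Black-and-white Warbler

Proportions for Pine Warbler (n=164): 28/164=0.1707, 42/164=0.2561, 44/164=0.2683, 5/164=0.0305, 45/164=0.2744
Proportions for Black-and-white Warbler (n=110): 6/110=0.0545, 1/110=0.0091, 1/110=0.0091, 48/110=0.4364, 54/110=0.4909
Proportions for Palm Warbler (n=44): 18/44=0.4091, 9/44=0.2045, 5/44=0.1136, 1/44=0.0227, 11/44=0.2500
Σp_Pineᵢ² = 0.1707² + 0.2561² + 0.2683² + 0.0305² + 0.2744² = 0.029138 + 0.065587 + 0.071985 + 0.000930 + 0.075295 = 0.242935
B_Pine = 1 / 0.242935 = 4.1163
Σp_Blacᵢ² = 0.0545² + 0.0091² + 0.0091² + 0.4364² + 0.4909² = 0.002970 + 0.000083 + 0.000083 + 0.190445 + 0.240983 = 0.434564
B_Blac = 1 / 0.434564 = 2.3012
Σp_Palmᵢ² = 0.4091² + 0.2045² + 0.1136² + 0.0227² + 0.2500² = 0.167363 + 0.041820 + 0.012905 + 0.000515 + 0.062500 = 0.285103
B_Palm = 1 / 0.285103 = 3.5075
Ranking by B (broadest → narrowest): Pine Warbler (4.12) > Palm Warbler (3.51) > Black-and-white Warbler (2.30)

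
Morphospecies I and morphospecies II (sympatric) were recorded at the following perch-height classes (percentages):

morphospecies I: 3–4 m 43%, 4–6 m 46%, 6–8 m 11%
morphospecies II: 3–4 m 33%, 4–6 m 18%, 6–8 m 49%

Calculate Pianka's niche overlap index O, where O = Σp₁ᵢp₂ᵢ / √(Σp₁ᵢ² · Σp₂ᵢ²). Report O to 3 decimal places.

0.706

Convert percentages to proportions (divide by 100).
Σ p₁ᵢp₂ᵢ = 0.1419 + 0.0828 + 0.0539 = 0.2786
Σp_1ᵢ² = 0.43² + 0.46² + 0.11² = 0.1849 + 0.2116 + 0.0121 = 0.4086
Σp_2ᵢ² = 0.33² + 0.18² + 0.49² = 0.1089 + 0.0324 + 0.2401 = 0.3814
O = 0.2786 / √(0.4086 × 0.3814) = 0.2786 / 0.394766 = 0.70573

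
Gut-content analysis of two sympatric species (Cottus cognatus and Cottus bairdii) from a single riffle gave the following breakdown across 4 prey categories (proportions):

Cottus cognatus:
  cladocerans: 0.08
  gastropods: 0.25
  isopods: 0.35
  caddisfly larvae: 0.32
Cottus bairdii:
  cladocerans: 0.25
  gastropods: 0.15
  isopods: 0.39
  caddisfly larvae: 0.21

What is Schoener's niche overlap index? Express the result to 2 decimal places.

Σ|p₁ᵢ − p₂ᵢ| = 0.17 + 0.10 + 0.04 + 0.11 = 0.42
D = 1 − ½ × 0.42 = 1 − 0.210 = 0.7900

0.79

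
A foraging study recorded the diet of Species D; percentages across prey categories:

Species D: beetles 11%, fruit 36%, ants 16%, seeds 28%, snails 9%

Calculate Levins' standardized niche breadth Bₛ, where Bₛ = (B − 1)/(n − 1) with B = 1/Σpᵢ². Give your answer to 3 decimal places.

0.735

Convert percentages to proportions (divide by 100).
Σpᵢ² = 0.11² + 0.36² + 0.16² + 0.28² + 0.09² = 0.0121 + 0.1296 + 0.0256 + 0.0784 + 0.0081 = 0.2538
B = 1 / 0.2538 = 3.94011
Bₛ = (B − 1)/(n − 1) = (3.94011 − 1)/(5 − 1) = 2.94011/4 = 0.73503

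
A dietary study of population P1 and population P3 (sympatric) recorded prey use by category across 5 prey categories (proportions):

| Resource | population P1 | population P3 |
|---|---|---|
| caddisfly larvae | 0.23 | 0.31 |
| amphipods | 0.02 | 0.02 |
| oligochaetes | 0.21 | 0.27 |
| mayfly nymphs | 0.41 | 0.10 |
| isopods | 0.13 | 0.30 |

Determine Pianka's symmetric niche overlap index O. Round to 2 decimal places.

Σ p₁ᵢp₂ᵢ = 0.0713 + 0.0004 + 0.0567 + 0.0410 + 0.0390 = 0.2084
Σp_1ᵢ² = 0.23² + 0.02² + 0.21² + 0.41² + 0.13² = 0.0529 + 0.0004 + 0.0441 + 0.1681 + 0.0169 = 0.2824
Σp_2ᵢ² = 0.31² + 0.02² + 0.27² + 0.10² + 0.30² = 0.0961 + 0.0004 + 0.0729 + 0.0100 + 0.0900 = 0.2694
O = 0.2084 / √(0.2824 × 0.2694) = 0.2084 / 0.27582 = 0.7556

0.76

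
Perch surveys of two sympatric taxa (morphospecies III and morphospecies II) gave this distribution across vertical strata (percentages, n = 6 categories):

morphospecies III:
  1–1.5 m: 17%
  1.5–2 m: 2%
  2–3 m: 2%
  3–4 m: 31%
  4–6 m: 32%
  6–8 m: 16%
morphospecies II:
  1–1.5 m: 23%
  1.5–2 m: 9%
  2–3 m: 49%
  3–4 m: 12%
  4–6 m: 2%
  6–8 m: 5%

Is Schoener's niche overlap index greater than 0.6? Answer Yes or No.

No

Convert percentages to proportions (divide by 100).
Σ|p₁ᵢ − p₂ᵢ| = 0.06 + 0.07 + 0.47 + 0.19 + 0.30 + 0.11 = 1.20
D = 1 − ½ × 1.20 = 1 − 0.600 = 0.4000
D = 0.4000 < 0.6 → No.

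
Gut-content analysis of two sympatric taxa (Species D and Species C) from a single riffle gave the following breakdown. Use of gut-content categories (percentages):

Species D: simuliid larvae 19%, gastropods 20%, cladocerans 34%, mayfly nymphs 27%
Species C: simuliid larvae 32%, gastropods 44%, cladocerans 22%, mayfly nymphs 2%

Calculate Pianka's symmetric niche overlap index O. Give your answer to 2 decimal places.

Convert percentages to proportions (divide by 100).
Σ p₁ᵢp₂ᵢ = 0.0608 + 0.0880 + 0.0748 + 0.0054 = 0.2290
Σp_1ᵢ² = 0.19² + 0.20² + 0.34² + 0.27² = 0.0361 + 0.0400 + 0.1156 + 0.0729 = 0.2646
Σp_2ᵢ² = 0.32² + 0.44² + 0.22² + 0.02² = 0.1024 + 0.1936 + 0.0484 + 0.0004 = 0.3448
O = 0.2290 / √(0.2646 × 0.3448) = 0.2290 / 0.30205 = 0.7582

0.76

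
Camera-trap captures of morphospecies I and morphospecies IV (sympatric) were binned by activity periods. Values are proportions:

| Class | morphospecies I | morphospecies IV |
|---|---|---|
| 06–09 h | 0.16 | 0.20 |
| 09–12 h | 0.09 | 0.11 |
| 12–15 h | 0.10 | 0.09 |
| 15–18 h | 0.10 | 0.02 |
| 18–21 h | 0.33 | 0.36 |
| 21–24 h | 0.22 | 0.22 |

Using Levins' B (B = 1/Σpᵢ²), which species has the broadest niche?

Σp_Iᵢ² = 0.16² + 0.09² + 0.10² + 0.10² + 0.33² + 0.22² = 0.0256 + 0.0081 + 0.0100 + 0.0100 + 0.1089 + 0.0484 = 0.2110
B_I = 1 / 0.2110 = 4.7393
Σp_IVᵢ² = 0.20² + 0.11² + 0.09² + 0.02² + 0.36² + 0.22² = 0.0400 + 0.0121 + 0.0081 + 0.0004 + 0.1296 + 0.0484 = 0.2386
B_IV = 1 / 0.2386 = 4.1911
Highest B → broadest niche (most generalist): morphospecies I (B = 4.74).

morphospecies I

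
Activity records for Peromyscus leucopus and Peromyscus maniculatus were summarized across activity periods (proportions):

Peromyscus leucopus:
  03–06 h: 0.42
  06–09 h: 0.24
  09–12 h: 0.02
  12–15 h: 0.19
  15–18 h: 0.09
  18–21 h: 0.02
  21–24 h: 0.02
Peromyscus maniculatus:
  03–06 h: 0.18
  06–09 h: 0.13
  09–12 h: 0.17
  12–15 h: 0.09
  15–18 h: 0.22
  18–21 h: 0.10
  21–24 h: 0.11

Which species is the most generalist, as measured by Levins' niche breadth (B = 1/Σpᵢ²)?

Σp_leucᵢ² = 0.42² + 0.24² + 0.02² + 0.19² + 0.09² + 0.02² + 0.02² = 0.1764 + 0.0576 + 0.0004 + 0.0361 + 0.0081 + 0.0004 + 0.0004 = 0.2794
B_leuc = 1 / 0.2794 = 3.5791
Σp_maniᵢ² = 0.18² + 0.13² + 0.17² + 0.09² + 0.22² + 0.10² + 0.11² = 0.0324 + 0.0169 + 0.0289 + 0.0081 + 0.0484 + 0.0100 + 0.0121 = 0.1568
B_mani = 1 / 0.1568 = 6.3776
Highest B → broadest niche (most generalist): Peromyscus maniculatus (B = 6.38).

Peromyscus maniculatus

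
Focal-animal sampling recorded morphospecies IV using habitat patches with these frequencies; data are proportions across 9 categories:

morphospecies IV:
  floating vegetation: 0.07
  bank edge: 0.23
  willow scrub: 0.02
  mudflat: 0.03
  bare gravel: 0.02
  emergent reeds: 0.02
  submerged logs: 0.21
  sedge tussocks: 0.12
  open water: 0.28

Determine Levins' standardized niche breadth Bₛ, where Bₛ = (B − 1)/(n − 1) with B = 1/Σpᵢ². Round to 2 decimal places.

0.51

Σpᵢ² = 0.07² + 0.23² + 0.02² + 0.03² + 0.02² + 0.02² + 0.21² + 0.12² + 0.28² = 0.0049 + 0.0529 + 0.0004 + 0.0009 + 0.0004 + 0.0004 + 0.0441 + 0.0144 + 0.0784 = 0.1968
B = 1 / 0.1968 = 5.0813
Bₛ = (B − 1)/(n − 1) = (5.0813 − 1)/(9 − 1) = 4.0813/8 = 0.5102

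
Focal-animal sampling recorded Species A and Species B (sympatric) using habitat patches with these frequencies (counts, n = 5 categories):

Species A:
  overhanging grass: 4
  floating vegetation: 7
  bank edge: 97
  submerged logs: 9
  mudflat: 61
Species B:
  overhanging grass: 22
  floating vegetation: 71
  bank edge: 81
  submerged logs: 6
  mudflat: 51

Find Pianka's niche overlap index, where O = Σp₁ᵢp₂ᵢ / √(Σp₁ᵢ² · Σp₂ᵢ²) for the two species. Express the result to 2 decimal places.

0.83

Proportions for Species A (n=178): 4/178=0.0225, 7/178=0.0393, 97/178=0.5449, 9/178=0.0506, 61/178=0.3427
Proportions for Species B (n=231): 22/231=0.0952, 71/231=0.3074, 81/231=0.3506, 6/231=0.0260, 51/231=0.2208
Σ p₁ᵢp₂ᵢ = 0.002142 + 0.012081 + 0.191042 + 0.001316 + 0.075668 = 0.282249
Σp_1ᵢ² = 0.0225² + 0.0393² + 0.5449² + 0.0506² + 0.3427² = 0.000506 + 0.001544 + 0.296916 + 0.002560 + 0.117443 = 0.418969
Σp_2ᵢ² = 0.0952² + 0.3074² + 0.3506² + 0.0260² + 0.2208² = 0.009063 + 0.094495 + 0.122920 + 0.000676 + 0.048753 = 0.275907
O = 0.282249 / √(0.418969 × 0.275907) = 0.282249 / 0.3399948 = 0.8302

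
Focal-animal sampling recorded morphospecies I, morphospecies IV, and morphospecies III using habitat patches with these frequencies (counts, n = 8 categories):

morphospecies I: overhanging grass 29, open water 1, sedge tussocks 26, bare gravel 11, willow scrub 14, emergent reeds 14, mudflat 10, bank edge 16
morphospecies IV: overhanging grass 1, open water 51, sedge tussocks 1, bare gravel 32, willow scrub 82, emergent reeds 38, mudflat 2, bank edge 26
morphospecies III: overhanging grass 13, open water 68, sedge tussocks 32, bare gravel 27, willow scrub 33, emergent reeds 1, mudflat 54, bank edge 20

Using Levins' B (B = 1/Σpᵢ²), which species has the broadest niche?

Proportions for morphospecies I (n=121): 29/121=0.2397, 1/121=0.0083, 26/121=0.2149, 11/121=0.0909, 14/121=0.1157, 14/121=0.1157, 10/121=0.0826, 16/121=0.1322
Proportions for morphospecies IV (n=233): 1/233=0.0043, 51/233=0.2189, 1/233=0.0043, 32/233=0.1373, 82/233=0.3519, 38/233=0.1631, 2/233=0.0086, 26/233=0.1116
Proportions for morphospecies III (n=248): 13/248=0.0524, 68/248=0.2742, 32/248=0.1290, 27/248=0.1089, 33/248=0.1331, 1/248=0.0040, 54/248=0.2177, 20/248=0.0806
Σp_Iᵢ² = 0.2397² + 0.0083² + 0.2149² + 0.0909² + 0.1157² + 0.1157² + 0.0826² + 0.1322² = 0.057456 + 0.000069 + 0.046182 + 0.008263 + 0.013386 + 0.013386 + 0.006823 + 0.017477 = 0.163042
B_I = 1 / 0.163042 = 6.1334
Σp_IVᵢ² = 0.0043² + 0.2189² + 0.0043² + 0.1373² + 0.3519² + 0.1631² + 0.0086² + 0.1116² = 0.000018 + 0.047917 + 0.000018 + 0.018851 + 0.123834 + 0.026602 + 0.000074 + 0.012455 = 0.229769
B_IV = 1 / 0.229769 = 4.3522
Σp_IIIᵢ² = 0.0524² + 0.2742² + 0.1290² + 0.1089² + 0.1331² + 0.0040² + 0.2177² + 0.0806² = 0.002746 + 0.075186 + 0.016641 + 0.011859 + 0.017716 + 0.000016 + 0.047393 + 0.006496 = 0.178053
B_III = 1 / 0.178053 = 5.6163
Highest B → broadest niche (most generalist): morphospecies I (B = 6.13).

morphospecies I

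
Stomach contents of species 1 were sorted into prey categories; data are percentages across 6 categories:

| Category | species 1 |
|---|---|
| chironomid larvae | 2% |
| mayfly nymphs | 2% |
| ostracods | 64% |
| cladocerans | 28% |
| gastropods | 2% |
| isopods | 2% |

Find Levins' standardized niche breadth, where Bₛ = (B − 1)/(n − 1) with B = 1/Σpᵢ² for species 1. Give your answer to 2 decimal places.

Convert percentages to proportions (divide by 100).
Σpᵢ² = 0.02² + 0.02² + 0.64² + 0.28² + 0.02² + 0.02² = 0.0004 + 0.0004 + 0.4096 + 0.0784 + 0.0004 + 0.0004 = 0.4896
B = 1 / 0.4896 = 2.0425
Bₛ = (B − 1)/(n − 1) = (2.0425 − 1)/(6 − 1) = 1.0425/5 = 0.2085

0.21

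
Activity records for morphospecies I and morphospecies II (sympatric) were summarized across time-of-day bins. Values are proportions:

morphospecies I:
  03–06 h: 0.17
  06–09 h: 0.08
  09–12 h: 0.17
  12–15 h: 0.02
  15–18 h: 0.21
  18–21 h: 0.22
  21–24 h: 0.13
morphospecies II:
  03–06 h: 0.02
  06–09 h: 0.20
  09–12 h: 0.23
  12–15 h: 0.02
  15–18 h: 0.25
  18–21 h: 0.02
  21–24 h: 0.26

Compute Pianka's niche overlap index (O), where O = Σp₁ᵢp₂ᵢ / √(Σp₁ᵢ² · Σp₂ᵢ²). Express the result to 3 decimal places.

Σ p₁ᵢp₂ᵢ = 0.0034 + 0.0160 + 0.0391 + 0.0004 + 0.0525 + 0.0044 + 0.0338 = 0.1496
Σp_1ᵢ² = 0.17² + 0.08² + 0.17² + 0.02² + 0.21² + 0.22² + 0.13² = 0.0289 + 0.0064 + 0.0289 + 0.0004 + 0.0441 + 0.0484 + 0.0169 = 0.1740
Σp_2ᵢ² = 0.02² + 0.20² + 0.23² + 0.02² + 0.25² + 0.02² + 0.26² = 0.0004 + 0.0400 + 0.0529 + 0.0004 + 0.0625 + 0.0004 + 0.0676 = 0.2242
O = 0.1496 / √(0.1740 × 0.2242) = 0.1496 / 0.197512 = 0.75742

0.757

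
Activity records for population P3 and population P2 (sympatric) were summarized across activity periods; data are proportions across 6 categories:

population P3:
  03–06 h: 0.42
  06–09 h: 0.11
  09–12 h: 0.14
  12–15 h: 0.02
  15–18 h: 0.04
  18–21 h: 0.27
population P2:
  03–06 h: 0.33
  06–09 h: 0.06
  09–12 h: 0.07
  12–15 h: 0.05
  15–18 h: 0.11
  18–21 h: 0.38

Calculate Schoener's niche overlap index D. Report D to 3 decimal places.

0.790

Σ|p₁ᵢ − p₂ᵢ| = 0.09 + 0.05 + 0.07 + 0.03 + 0.07 + 0.11 = 0.42
D = 1 − ½ × 0.42 = 1 − 0.210 = 0.79000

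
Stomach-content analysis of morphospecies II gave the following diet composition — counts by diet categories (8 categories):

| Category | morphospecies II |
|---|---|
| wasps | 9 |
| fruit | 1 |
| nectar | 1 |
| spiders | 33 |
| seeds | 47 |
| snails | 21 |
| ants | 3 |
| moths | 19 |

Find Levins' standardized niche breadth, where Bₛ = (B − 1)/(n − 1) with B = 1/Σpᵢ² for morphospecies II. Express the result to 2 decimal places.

Proportions for morphospecies II (n=134): 9/134=0.0672, 1/134=0.0075, 1/134=0.0075, 33/134=0.2463, 47/134=0.3507, 21/134=0.1567, 3/134=0.0224, 19/134=0.1418
Σpᵢ² = 0.0672² + 0.0075² + 0.0075² + 0.2463² + 0.3507² + 0.1567² + 0.0224² + 0.1418² = 0.004516 + 0.000056 + 0.000056 + 0.060664 + 0.122990 + 0.024555 + 0.000502 + 0.020107 = 0.233446
B = 1 / 0.233446 = 4.2836
Bₛ = (B − 1)/(n − 1) = (4.2836 − 1)/(8 − 1) = 3.2836/7 = 0.4691

0.47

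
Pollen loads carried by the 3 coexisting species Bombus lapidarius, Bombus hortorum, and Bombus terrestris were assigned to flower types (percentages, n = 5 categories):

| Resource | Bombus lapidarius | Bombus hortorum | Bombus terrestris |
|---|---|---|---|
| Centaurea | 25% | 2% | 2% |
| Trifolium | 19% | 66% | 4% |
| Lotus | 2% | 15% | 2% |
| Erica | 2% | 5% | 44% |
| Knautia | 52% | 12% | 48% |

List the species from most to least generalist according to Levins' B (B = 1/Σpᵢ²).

Bombus lapidarius > Bombus terrestris > Bombus hortorum

Convert percentages to proportions (divide by 100).
Σp_lapiᵢ² = 0.25² + 0.19² + 0.02² + 0.02² + 0.52² = 0.0625 + 0.0361 + 0.0004 + 0.0004 + 0.2704 = 0.3698
B_lapi = 1 / 0.3698 = 2.7042
Σp_hortᵢ² = 0.02² + 0.66² + 0.15² + 0.05² + 0.12² = 0.0004 + 0.4356 + 0.0225 + 0.0025 + 0.0144 = 0.4754
B_hort = 1 / 0.4754 = 2.1035
Σp_terrᵢ² = 0.02² + 0.04² + 0.02² + 0.44² + 0.48² = 0.0004 + 0.0016 + 0.0004 + 0.1936 + 0.2304 = 0.4264
B_terr = 1 / 0.4264 = 2.3452
Ranking by B (broadest → narrowest): Bombus lapidarius (2.70) > Bombus terrestris (2.35) > Bombus hortorum (2.10)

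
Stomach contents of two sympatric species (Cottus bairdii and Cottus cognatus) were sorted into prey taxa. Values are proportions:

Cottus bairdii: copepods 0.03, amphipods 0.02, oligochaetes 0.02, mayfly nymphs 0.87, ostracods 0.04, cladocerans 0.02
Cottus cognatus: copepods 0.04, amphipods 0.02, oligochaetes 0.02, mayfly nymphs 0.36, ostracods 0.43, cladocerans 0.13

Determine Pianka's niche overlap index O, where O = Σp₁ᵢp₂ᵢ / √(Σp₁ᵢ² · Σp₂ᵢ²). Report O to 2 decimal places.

0.66

Σ p₁ᵢp₂ᵢ = 0.0012 + 0.0004 + 0.0004 + 0.3132 + 0.0172 + 0.0026 = 0.3350
Σp_1ᵢ² = 0.03² + 0.02² + 0.02² + 0.87² + 0.04² + 0.02² = 0.0009 + 0.0004 + 0.0004 + 0.7569 + 0.0016 + 0.0004 = 0.7606
Σp_2ᵢ² = 0.04² + 0.02² + 0.02² + 0.36² + 0.43² + 0.13² = 0.0016 + 0.0004 + 0.0004 + 0.1296 + 0.1849 + 0.0169 = 0.3338
O = 0.3350 / √(0.7606 × 0.3338) = 0.3350 / 0.50387 = 0.6649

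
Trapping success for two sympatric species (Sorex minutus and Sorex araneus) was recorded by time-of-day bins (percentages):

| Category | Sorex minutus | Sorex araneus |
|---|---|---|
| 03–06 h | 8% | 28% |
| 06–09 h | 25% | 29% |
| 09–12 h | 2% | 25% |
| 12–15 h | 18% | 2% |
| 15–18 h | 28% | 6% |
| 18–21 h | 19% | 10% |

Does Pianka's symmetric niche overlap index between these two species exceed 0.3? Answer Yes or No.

Yes

Convert percentages to proportions (divide by 100).
Σ p₁ᵢp₂ᵢ = 0.0224 + 0.0725 + 0.0050 + 0.0036 + 0.0168 + 0.0190 = 0.1393
Σp_1ᵢ² = 0.08² + 0.25² + 0.02² + 0.18² + 0.28² + 0.19² = 0.0064 + 0.0625 + 0.0004 + 0.0324 + 0.0784 + 0.0361 = 0.2162
Σp_2ᵢ² = 0.28² + 0.29² + 0.25² + 0.02² + 0.06² + 0.10² = 0.0784 + 0.0841 + 0.0625 + 0.0004 + 0.0036 + 0.0100 = 0.2390
O = 0.1393 / √(0.2162 × 0.2390) = 0.1393 / 0.22731 = 0.6128
O = 0.6128 > 0.3 → Yes.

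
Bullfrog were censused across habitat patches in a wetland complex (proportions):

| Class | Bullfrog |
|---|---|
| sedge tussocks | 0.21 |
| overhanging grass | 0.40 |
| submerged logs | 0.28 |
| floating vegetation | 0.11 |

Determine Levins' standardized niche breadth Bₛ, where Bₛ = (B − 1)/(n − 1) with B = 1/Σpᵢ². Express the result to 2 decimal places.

0.80

Σpᵢ² = 0.21² + 0.40² + 0.28² + 0.11² = 0.0441 + 0.1600 + 0.0784 + 0.0121 = 0.2946
B = 1 / 0.2946 = 3.3944
Bₛ = (B − 1)/(n − 1) = (3.3944 − 1)/(4 − 1) = 2.3944/3 = 0.7981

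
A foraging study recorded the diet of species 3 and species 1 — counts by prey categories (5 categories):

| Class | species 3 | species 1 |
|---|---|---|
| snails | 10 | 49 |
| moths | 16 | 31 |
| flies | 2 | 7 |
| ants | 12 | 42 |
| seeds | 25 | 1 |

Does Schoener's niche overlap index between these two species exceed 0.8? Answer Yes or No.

Proportions for species 3 (n=65): 10/65=0.1538, 16/65=0.2462, 2/65=0.0308, 12/65=0.1846, 25/65=0.3846
Proportions for species 1 (n=130): 49/130=0.3769, 31/130=0.2385, 7/130=0.0538, 42/130=0.3231, 1/130=0.0077
Σ|p₁ᵢ − p₂ᵢ| = 0.2231 + 0.0077 + 0.0230 + 0.1385 + 0.3769 = 0.7692
D = 1 − ½ × 0.7692 = 1 − 0.38460 = 0.61540
D = 0.61540 < 0.8 → No.

No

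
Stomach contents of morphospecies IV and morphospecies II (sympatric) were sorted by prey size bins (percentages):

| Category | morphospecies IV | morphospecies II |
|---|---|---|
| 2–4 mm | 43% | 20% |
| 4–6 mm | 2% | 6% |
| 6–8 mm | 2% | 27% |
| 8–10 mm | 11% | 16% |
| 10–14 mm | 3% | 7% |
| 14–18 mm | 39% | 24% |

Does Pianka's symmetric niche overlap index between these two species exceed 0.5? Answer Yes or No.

Yes

Convert percentages to proportions (divide by 100).
Σ p₁ᵢp₂ᵢ = 0.0860 + 0.0012 + 0.0054 + 0.0176 + 0.0021 + 0.0936 = 0.2059
Σp_1ᵢ² = 0.43² + 0.02² + 0.02² + 0.11² + 0.03² + 0.39² = 0.1849 + 0.0004 + 0.0004 + 0.0121 + 0.0009 + 0.1521 = 0.3508
Σp_2ᵢ² = 0.20² + 0.06² + 0.27² + 0.16² + 0.07² + 0.24² = 0.0400 + 0.0036 + 0.0729 + 0.0256 + 0.0049 + 0.0576 = 0.2046
O = 0.2059 / √(0.3508 × 0.2046) = 0.2059 / 0.26791 = 0.7685
O = 0.7685 > 0.5 → Yes.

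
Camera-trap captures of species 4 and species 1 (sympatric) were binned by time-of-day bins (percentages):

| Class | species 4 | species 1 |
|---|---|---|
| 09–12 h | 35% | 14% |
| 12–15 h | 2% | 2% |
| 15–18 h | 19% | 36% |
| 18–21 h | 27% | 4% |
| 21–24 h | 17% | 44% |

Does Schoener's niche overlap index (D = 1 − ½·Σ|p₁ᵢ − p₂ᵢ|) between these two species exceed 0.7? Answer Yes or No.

No

Convert percentages to proportions (divide by 100).
Σ|p₁ᵢ − p₂ᵢ| = 0.21 + 0.00 + 0.17 + 0.23 + 0.27 = 0.88
D = 1 − ½ × 0.88 = 1 − 0.440 = 0.5600
D = 0.5600 < 0.7 → No.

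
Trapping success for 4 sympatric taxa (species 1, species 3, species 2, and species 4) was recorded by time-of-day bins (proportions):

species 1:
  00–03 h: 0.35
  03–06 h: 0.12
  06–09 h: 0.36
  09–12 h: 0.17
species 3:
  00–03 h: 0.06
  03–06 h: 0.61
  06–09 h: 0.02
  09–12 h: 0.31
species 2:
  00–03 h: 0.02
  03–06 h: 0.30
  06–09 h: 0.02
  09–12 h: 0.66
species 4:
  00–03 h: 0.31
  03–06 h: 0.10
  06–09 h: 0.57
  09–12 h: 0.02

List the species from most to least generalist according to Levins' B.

species 1 > species 4 > species 3 > species 2

Σp_1ᵢ² = 0.35² + 0.12² + 0.36² + 0.17² = 0.1225 + 0.0144 + 0.1296 + 0.0289 = 0.2954
B_1 = 1 / 0.2954 = 3.3852
Σp_3ᵢ² = 0.06² + 0.61² + 0.02² + 0.31² = 0.0036 + 0.3721 + 0.0004 + 0.0961 = 0.4722
B_3 = 1 / 0.4722 = 2.1177
Σp_2ᵢ² = 0.02² + 0.30² + 0.02² + 0.66² = 0.0004 + 0.0900 + 0.0004 + 0.4356 = 0.5264
B_2 = 1 / 0.5264 = 1.8997
Σp_4ᵢ² = 0.31² + 0.10² + 0.57² + 0.02² = 0.0961 + 0.0100 + 0.3249 + 0.0004 = 0.4314
B_4 = 1 / 0.4314 = 2.3180
Ranking by B (broadest → narrowest): species 1 (3.39) > species 4 (2.32) > species 3 (2.12) > species 2 (1.90)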